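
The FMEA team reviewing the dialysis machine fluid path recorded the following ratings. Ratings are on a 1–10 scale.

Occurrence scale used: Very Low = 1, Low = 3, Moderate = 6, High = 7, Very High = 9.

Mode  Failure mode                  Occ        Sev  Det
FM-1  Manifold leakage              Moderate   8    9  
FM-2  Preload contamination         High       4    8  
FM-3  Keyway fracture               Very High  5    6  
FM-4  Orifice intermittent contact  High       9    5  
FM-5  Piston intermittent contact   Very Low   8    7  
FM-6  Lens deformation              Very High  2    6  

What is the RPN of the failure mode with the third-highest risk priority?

270

RPN = Severity × Occurrence × Detection:
  FM-1: 8 × 6 × 9 = 432
  FM-2: 4 × 7 × 8 = 224
  FM-3: 5 × 9 × 6 = 270
  FM-4: 9 × 7 × 5 = 315
  FM-5: 8 × 1 × 7 = 56
  FM-6: 2 × 9 × 6 = 108
Sorted descending: 432, 315, 270, 224, 108, 56.
The third-highest RPN is 270 (FM-3).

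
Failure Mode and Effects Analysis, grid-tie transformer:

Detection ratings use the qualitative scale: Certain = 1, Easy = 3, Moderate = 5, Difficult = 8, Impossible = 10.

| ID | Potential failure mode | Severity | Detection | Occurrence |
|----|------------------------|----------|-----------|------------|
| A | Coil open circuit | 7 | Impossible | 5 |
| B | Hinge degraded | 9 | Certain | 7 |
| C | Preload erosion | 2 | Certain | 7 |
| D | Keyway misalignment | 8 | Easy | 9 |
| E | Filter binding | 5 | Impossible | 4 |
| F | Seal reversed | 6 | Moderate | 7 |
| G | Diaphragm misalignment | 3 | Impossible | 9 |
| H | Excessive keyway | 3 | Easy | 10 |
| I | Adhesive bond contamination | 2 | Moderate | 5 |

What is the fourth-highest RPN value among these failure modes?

210

RPN = Severity × Occurrence × Detection:
  A: 7 × 5 × 10 = 350
  B: 9 × 7 × 1 = 63
  C: 2 × 7 × 1 = 14
  D: 8 × 9 × 3 = 216
  E: 5 × 4 × 10 = 200
  F: 6 × 7 × 5 = 210
  G: 3 × 9 × 10 = 270
  H: 3 × 10 × 3 = 90
  I: 2 × 5 × 5 = 50
Sorted descending: 350, 270, 216, 210, 200, 90, 63, 50, 14.
The fourth-highest RPN is 210 (F).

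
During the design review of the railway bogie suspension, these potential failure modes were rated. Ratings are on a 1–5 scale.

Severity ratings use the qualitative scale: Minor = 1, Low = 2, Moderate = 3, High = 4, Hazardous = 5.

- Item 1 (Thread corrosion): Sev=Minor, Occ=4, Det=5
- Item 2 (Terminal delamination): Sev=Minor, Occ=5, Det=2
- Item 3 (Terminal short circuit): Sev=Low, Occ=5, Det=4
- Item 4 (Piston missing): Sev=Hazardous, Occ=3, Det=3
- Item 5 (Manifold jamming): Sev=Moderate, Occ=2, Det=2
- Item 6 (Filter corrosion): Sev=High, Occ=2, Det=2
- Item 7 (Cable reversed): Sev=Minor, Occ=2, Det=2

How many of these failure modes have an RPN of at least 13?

RPN = Severity × Occurrence × Detection:
  Item 1: 1 × 4 × 5 = 20
  Item 2: 1 × 5 × 2 = 10
  Item 3: 2 × 5 × 4 = 40
  Item 4: 5 × 3 × 3 = 45
  Item 5: 3 × 2 × 2 = 12
  Item 6: 4 × 2 × 2 = 16
  Item 7: 1 × 2 × 2 = 4
Modes with RPN ≥ 13: Item 1 (20), Item 3 (40), Item 4 (45), Item 6 (16) → 4.

4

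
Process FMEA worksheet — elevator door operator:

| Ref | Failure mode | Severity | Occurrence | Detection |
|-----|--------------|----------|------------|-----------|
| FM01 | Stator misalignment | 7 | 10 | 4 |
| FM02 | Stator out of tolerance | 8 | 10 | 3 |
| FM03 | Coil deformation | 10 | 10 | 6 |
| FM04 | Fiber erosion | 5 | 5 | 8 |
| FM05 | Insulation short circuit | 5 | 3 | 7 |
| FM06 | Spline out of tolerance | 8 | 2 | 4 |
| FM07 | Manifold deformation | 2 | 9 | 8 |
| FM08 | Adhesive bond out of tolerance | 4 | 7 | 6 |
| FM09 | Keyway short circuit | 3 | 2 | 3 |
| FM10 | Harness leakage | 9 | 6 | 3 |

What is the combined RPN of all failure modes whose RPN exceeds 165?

RPN = Severity × Occurrence × Detection:
  FM01: 7 × 10 × 4 = 280
  FM02: 8 × 10 × 3 = 240
  FM03: 10 × 10 × 6 = 600
  FM04: 5 × 5 × 8 = 200
  FM05: 5 × 3 × 7 = 105
  FM06: 8 × 2 × 4 = 64
  FM07: 2 × 9 × 8 = 144
  FM08: 4 × 7 × 6 = 168
  FM09: 3 × 2 × 3 = 18
  FM10: 9 × 6 × 3 = 162
RPN > 165: FM01 (280), FM02 (240), FM03 (600), FM04 (200), FM08 (168).
Sum: 280 + 240 + 600 + 200 + 168 = 1488.

1488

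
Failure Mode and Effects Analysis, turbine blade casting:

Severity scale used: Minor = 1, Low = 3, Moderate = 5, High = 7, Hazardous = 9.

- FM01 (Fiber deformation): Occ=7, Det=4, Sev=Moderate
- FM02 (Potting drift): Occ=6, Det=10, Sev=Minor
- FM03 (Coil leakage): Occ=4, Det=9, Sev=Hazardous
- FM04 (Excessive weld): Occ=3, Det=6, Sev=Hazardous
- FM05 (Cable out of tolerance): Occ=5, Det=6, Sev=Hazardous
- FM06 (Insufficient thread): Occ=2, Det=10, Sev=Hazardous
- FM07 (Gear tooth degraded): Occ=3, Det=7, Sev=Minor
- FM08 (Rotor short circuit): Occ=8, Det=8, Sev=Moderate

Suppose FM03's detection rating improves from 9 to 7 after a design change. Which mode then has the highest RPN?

FM08

RPN = Severity × Occurrence × Detection:
  FM01: 5 × 7 × 4 = 140
  FM02: 1 × 6 × 10 = 60
  FM03: 9 × 4 × 9 = 324
  FM04: 9 × 3 × 6 = 162
  FM05: 9 × 5 × 6 = 270
  FM06: 9 × 2 × 10 = 180
  FM07: 1 × 3 × 7 = 21
  FM08: 5 × 8 × 8 = 320
After action: FM03 → 9 × 4 × 7 = 252.
Revised RPNs: FM08=320, FM05=270, FM03=252, FM06=180, FM04=162, FM01=140, FM02=60, FM07=21.
Highest is now FM08 (320).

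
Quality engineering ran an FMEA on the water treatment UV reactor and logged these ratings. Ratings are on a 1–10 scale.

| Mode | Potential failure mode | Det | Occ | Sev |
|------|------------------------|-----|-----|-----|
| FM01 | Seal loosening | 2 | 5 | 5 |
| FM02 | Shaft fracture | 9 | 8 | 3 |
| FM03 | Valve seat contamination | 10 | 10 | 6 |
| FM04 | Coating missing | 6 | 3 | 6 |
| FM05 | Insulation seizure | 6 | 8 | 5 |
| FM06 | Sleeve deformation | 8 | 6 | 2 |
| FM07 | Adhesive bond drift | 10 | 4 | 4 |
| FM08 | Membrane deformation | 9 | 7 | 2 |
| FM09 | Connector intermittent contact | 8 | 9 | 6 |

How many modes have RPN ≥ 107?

7

RPN = Severity × Occurrence × Detection:
  FM01: 5 × 5 × 2 = 50
  FM02: 3 × 8 × 9 = 216
  FM03: 6 × 10 × 10 = 600
  FM04: 6 × 3 × 6 = 108
  FM05: 5 × 8 × 6 = 240
  FM06: 2 × 6 × 8 = 96
  FM07: 4 × 4 × 10 = 160
  FM08: 2 × 7 × 9 = 126
  FM09: 6 × 9 × 8 = 432
Modes with RPN ≥ 107: FM02 (216), FM03 (600), FM04 (108), FM05 (240), FM07 (160), FM08 (126), FM09 (432) → 7.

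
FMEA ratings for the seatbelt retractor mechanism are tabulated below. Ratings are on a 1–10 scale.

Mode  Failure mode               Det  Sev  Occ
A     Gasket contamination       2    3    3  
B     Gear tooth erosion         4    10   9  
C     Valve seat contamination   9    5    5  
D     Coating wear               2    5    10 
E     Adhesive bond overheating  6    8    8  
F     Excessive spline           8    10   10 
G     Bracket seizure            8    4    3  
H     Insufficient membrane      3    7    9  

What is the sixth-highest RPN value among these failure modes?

RPN = Severity × Occurrence × Detection:
  A: 3 × 3 × 2 = 18
  B: 10 × 9 × 4 = 360
  C: 5 × 5 × 9 = 225
  D: 5 × 10 × 2 = 100
  E: 8 × 8 × 6 = 384
  F: 10 × 10 × 8 = 800
  G: 4 × 3 × 8 = 96
  H: 7 × 9 × 3 = 189
Sorted descending: 800, 384, 360, 225, 189, 100, 96, 18.
The sixth-highest RPN is 100 (D).

100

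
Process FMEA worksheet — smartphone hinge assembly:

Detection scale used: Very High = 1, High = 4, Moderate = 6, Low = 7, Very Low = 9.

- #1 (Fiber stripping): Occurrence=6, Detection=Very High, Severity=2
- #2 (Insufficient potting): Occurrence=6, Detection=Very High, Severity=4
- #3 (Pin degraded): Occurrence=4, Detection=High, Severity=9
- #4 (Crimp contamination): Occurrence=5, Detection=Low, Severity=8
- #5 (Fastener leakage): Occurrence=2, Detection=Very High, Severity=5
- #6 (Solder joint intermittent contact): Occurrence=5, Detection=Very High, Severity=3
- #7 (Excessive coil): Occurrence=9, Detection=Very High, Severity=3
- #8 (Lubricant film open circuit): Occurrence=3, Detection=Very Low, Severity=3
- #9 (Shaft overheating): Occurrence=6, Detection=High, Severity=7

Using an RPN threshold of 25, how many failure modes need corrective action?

5

RPN = Severity × Occurrence × Detection:
  #1: 2 × 6 × 1 = 12
  #2: 4 × 6 × 1 = 24
  #3: 9 × 4 × 4 = 144
  #4: 8 × 5 × 7 = 280
  #5: 5 × 2 × 1 = 10
  #6: 3 × 5 × 1 = 15
  #7: 3 × 9 × 1 = 27
  #8: 3 × 3 × 9 = 81
  #9: 7 × 6 × 4 = 168
Modes with RPN ≥ 25: #3 (144), #4 (280), #7 (27), #8 (81), #9 (168) → 5.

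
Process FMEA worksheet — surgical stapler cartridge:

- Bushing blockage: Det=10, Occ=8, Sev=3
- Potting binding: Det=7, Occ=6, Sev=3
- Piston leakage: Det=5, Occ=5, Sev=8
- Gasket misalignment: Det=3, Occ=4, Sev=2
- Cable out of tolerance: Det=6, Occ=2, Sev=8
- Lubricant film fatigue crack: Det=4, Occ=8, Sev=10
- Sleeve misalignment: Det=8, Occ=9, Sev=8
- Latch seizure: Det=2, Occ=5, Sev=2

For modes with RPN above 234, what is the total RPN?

1136

RPN = Severity × Occurrence × Detection:
  Bushing blockage: 3 × 8 × 10 = 240
  Potting binding: 3 × 6 × 7 = 126
  Piston leakage: 8 × 5 × 5 = 200
  Gasket misalignment: 2 × 4 × 3 = 24
  Cable out of tolerance: 8 × 2 × 6 = 96
  Lubricant film fatigue crack: 10 × 8 × 4 = 320
  Sleeve misalignment: 8 × 9 × 8 = 576
  Latch seizure: 2 × 5 × 2 = 20
RPN > 234: Bushing blockage (240), Lubricant film fatigue crack (320), Sleeve misalignment (576).
Sum: 240 + 320 + 576 = 1136.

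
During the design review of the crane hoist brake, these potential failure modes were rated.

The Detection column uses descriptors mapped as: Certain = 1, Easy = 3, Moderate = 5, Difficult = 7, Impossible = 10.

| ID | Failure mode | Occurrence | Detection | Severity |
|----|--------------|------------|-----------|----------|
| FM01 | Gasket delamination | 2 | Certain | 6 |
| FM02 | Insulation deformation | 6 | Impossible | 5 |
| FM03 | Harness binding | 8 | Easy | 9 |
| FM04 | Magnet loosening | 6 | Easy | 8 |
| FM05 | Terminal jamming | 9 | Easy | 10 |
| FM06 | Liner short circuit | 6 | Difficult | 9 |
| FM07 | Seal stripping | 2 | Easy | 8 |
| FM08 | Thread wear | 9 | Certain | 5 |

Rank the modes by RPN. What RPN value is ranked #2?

300

RPN = Severity × Occurrence × Detection:
  FM01: 6 × 2 × 1 = 12
  FM02: 5 × 6 × 10 = 300
  FM03: 9 × 8 × 3 = 216
  FM04: 8 × 6 × 3 = 144
  FM05: 10 × 9 × 3 = 270
  FM06: 9 × 6 × 7 = 378
  FM07: 8 × 2 × 3 = 48
  FM08: 5 × 9 × 1 = 45
Sorted descending: 378, 300, 270, 216, 144, 48, 45, 12.
The second-highest RPN is 300 (FM02).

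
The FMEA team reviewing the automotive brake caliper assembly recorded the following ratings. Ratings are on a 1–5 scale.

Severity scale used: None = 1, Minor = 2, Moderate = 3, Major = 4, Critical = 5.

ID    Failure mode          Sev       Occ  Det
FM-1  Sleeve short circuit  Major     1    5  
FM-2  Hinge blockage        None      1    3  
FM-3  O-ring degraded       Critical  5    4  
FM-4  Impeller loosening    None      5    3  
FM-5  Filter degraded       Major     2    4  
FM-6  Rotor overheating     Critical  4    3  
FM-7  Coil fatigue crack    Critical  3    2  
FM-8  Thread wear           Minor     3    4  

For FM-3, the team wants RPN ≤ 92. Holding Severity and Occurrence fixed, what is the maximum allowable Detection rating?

3

FM-3: S=5, O=5, D=4 → current RPN = 100.
Fixed product = 25. Need 25 × D ≤ 92, so D ≤ 92/25 = 3.68.
Maximum integer Detection rating = 3 (gives RPN 75; D=4 would give 100 > 92).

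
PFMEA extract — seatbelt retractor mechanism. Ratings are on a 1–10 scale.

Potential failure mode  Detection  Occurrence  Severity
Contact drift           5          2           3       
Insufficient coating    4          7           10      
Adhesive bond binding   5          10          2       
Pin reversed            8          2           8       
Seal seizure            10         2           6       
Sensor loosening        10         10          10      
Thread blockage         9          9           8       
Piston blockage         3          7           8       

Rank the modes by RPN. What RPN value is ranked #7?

RPN = Severity × Occurrence × Detection:
  Contact drift: 3 × 2 × 5 = 30
  Insufficient coating: 10 × 7 × 4 = 280
  Adhesive bond binding: 2 × 10 × 5 = 100
  Pin reversed: 8 × 2 × 8 = 128
  Seal seizure: 6 × 2 × 10 = 120
  Sensor loosening: 10 × 10 × 10 = 1000
  Thread blockage: 8 × 9 × 9 = 648
  Piston blockage: 8 × 7 × 3 = 168
Sorted descending: 1000, 648, 280, 168, 128, 120, 100, 30.
The seventh-highest RPN is 100 (Adhesive bond binding).

100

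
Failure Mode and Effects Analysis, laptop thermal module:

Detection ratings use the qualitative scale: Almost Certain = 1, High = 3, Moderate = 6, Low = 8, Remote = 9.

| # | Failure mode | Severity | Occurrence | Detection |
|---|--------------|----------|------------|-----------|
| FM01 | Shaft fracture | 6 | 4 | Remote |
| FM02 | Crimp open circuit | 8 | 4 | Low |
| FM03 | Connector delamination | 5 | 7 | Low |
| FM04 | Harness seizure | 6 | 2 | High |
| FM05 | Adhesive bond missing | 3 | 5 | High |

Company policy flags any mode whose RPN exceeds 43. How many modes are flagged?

4

RPN = Severity × Occurrence × Detection:
  FM01: 6 × 4 × 9 = 216
  FM02: 8 × 4 × 8 = 256
  FM03: 5 × 7 × 8 = 280
  FM04: 6 × 2 × 3 = 36
  FM05: 3 × 5 × 3 = 45
Modes with RPN > 43: FM01 (216), FM02 (256), FM03 (280), FM05 (45) → 4.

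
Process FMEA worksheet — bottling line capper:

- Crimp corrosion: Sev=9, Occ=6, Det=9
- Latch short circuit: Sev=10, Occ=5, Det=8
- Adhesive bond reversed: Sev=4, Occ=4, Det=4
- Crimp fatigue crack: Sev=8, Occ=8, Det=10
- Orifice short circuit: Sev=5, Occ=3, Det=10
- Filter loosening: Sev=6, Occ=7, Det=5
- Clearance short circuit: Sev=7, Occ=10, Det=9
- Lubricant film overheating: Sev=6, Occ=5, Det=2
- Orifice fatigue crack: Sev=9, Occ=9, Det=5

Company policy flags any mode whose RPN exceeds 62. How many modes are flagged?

RPN = Severity × Occurrence × Detection:
  Crimp corrosion: 9 × 6 × 9 = 486
  Latch short circuit: 10 × 5 × 8 = 400
  Adhesive bond reversed: 4 × 4 × 4 = 64
  Crimp fatigue crack: 8 × 8 × 10 = 640
  Orifice short circuit: 5 × 3 × 10 = 150
  Filter loosening: 6 × 7 × 5 = 210
  Clearance short circuit: 7 × 10 × 9 = 630
  Lubricant film overheating: 6 × 5 × 2 = 60
  Orifice fatigue crack: 9 × 9 × 5 = 405
Modes with RPN > 62: Crimp corrosion (486), Latch short circuit (400), Adhesive bond reversed (64), Crimp fatigue crack (640), Orifice short circuit (150), Filter loosening (210), Clearance short circuit (630), Orifice fatigue crack (405) → 8.

8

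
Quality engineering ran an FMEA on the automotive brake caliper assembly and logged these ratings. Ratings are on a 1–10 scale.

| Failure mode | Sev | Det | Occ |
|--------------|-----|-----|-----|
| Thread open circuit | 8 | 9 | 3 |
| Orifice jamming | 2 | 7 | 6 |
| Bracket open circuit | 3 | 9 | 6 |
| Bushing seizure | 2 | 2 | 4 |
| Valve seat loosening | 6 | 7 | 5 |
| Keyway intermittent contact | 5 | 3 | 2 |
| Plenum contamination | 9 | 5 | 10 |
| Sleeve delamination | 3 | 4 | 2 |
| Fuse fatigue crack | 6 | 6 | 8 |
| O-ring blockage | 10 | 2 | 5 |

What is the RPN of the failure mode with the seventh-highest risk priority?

RPN = Severity × Occurrence × Detection:
  Thread open circuit: 8 × 3 × 9 = 216
  Orifice jamming: 2 × 6 × 7 = 84
  Bracket open circuit: 3 × 6 × 9 = 162
  Bushing seizure: 2 × 4 × 2 = 16
  Valve seat loosening: 6 × 5 × 7 = 210
  Keyway intermittent contact: 5 × 2 × 3 = 30
  Plenum contamination: 9 × 10 × 5 = 450
  Sleeve delamination: 3 × 2 × 4 = 24
  Fuse fatigue crack: 6 × 8 × 6 = 288
  O-ring blockage: 10 × 5 × 2 = 100
Sorted descending: 450, 288, 216, 210, 162, 100, 84, 30, 24, 16.
The seventh-highest RPN is 84 (Orifice jamming).

84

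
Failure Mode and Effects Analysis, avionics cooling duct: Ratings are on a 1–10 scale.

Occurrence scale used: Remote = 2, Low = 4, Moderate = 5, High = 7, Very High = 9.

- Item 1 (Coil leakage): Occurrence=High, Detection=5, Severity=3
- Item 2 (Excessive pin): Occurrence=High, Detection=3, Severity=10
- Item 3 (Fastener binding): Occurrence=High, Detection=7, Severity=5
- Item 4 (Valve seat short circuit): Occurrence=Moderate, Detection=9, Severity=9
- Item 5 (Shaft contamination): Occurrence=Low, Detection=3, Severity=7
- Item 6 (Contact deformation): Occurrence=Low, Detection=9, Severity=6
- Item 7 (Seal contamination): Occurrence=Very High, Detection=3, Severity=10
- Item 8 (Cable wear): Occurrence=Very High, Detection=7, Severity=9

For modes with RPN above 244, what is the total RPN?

1487

RPN = Severity × Occurrence × Detection:
  Item 1: 3 × 7 × 5 = 105
  Item 2: 10 × 7 × 3 = 210
  Item 3: 5 × 7 × 7 = 245
  Item 4: 9 × 5 × 9 = 405
  Item 5: 7 × 4 × 3 = 84
  Item 6: 6 × 4 × 9 = 216
  Item 7: 10 × 9 × 3 = 270
  Item 8: 9 × 9 × 7 = 567
RPN > 244: Item 3 (245), Item 4 (405), Item 7 (270), Item 8 (567).
Sum: 245 + 405 + 270 + 567 = 1487.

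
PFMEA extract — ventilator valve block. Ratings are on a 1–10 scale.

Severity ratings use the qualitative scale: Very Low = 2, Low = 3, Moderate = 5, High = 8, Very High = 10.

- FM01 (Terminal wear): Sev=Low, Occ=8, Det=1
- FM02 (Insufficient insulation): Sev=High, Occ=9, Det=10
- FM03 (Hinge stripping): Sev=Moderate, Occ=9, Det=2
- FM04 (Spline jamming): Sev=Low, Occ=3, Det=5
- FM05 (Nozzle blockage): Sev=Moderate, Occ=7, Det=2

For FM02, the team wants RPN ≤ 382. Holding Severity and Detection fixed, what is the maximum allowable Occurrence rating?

FM02: S=8, O=9, D=10 → current RPN = 720.
Fixed product = 80. Need 80 × O ≤ 382, so O ≤ 382/80 = 4.78.
Maximum integer Occurrence rating = 4 (gives RPN 320; O=5 would give 400 > 382).

4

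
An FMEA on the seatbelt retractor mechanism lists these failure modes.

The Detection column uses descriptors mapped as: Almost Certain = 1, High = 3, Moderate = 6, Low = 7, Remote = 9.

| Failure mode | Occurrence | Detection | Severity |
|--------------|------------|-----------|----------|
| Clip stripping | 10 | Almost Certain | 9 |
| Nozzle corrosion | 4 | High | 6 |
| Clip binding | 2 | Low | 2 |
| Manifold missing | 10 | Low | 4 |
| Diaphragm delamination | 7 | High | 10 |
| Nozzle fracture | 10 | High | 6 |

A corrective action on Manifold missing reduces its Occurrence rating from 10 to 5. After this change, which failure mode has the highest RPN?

RPN = Severity × Occurrence × Detection:
  Clip stripping: 9 × 10 × 1 = 90
  Nozzle corrosion: 6 × 4 × 3 = 72
  Clip binding: 2 × 2 × 7 = 28
  Manifold missing: 4 × 10 × 7 = 280
  Diaphragm delamination: 10 × 7 × 3 = 210
  Nozzle fracture: 6 × 10 × 3 = 180
After action: Manifold missing → 4 × 5 × 7 = 140.
Revised RPNs: Diaphragm delamination=210, Nozzle fracture=180, Manifold missing=140, Clip stripping=90, Nozzle corrosion=72, Clip binding=28.
Highest is now Diaphragm delamination (210).

Diaphragm delamination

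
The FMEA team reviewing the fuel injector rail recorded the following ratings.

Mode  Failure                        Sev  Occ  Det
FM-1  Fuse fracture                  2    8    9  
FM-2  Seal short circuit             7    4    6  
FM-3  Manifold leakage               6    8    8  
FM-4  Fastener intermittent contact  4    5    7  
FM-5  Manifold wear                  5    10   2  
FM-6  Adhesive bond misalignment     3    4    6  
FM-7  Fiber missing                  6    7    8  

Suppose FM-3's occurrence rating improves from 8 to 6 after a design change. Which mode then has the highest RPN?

FM-7

RPN = Severity × Occurrence × Detection:
  FM-1: 2 × 8 × 9 = 144
  FM-2: 7 × 4 × 6 = 168
  FM-3: 6 × 8 × 8 = 384
  FM-4: 4 × 5 × 7 = 140
  FM-5: 5 × 10 × 2 = 100
  FM-6: 3 × 4 × 6 = 72
  FM-7: 6 × 7 × 8 = 336
After action: FM-3 → 6 × 6 × 8 = 288.
Revised RPNs: FM-7=336, FM-3=288, FM-2=168, FM-1=144, FM-4=140, FM-5=100, FM-6=72.
Highest is now FM-7 (336).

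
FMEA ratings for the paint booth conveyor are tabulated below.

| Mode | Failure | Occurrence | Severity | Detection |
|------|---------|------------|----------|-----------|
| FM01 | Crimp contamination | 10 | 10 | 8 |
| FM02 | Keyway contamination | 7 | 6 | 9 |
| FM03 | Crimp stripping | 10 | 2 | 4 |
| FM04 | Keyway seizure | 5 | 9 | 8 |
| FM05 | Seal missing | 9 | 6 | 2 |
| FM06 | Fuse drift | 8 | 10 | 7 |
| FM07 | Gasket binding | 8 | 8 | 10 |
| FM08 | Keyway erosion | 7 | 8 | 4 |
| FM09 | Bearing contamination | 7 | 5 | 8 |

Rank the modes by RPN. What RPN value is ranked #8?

108

RPN = Severity × Occurrence × Detection:
  FM01: 10 × 10 × 8 = 800
  FM02: 6 × 7 × 9 = 378
  FM03: 2 × 10 × 4 = 80
  FM04: 9 × 5 × 8 = 360
  FM05: 6 × 9 × 2 = 108
  FM06: 10 × 8 × 7 = 560
  FM07: 8 × 8 × 10 = 640
  FM08: 8 × 7 × 4 = 224
  FM09: 5 × 7 × 8 = 280
Sorted descending: 800, 640, 560, 378, 360, 280, 224, 108, 80.
The eighth-highest RPN is 108 (FM05).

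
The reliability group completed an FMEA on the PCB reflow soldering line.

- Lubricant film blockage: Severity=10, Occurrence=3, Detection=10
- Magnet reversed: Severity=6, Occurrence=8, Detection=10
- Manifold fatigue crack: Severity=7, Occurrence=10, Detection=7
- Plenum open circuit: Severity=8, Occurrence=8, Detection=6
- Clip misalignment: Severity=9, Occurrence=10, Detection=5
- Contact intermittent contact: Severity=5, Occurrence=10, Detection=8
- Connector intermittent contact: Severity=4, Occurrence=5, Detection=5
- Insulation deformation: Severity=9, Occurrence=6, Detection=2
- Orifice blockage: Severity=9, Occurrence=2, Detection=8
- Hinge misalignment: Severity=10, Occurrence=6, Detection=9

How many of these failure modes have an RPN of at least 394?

5

RPN = Severity × Occurrence × Detection:
  Lubricant film blockage: 10 × 3 × 10 = 300
  Magnet reversed: 6 × 8 × 10 = 480
  Manifold fatigue crack: 7 × 10 × 7 = 490
  Plenum open circuit: 8 × 8 × 6 = 384
  Clip misalignment: 9 × 10 × 5 = 450
  Contact intermittent contact: 5 × 10 × 8 = 400
  Connector intermittent contact: 4 × 5 × 5 = 100
  Insulation deformation: 9 × 6 × 2 = 108
  Orifice blockage: 9 × 2 × 8 = 144
  Hinge misalignment: 10 × 6 × 9 = 540
Modes with RPN ≥ 394: Magnet reversed (480), Manifold fatigue crack (490), Clip misalignment (450), Contact intermittent contact (400), Hinge misalignment (540) → 5.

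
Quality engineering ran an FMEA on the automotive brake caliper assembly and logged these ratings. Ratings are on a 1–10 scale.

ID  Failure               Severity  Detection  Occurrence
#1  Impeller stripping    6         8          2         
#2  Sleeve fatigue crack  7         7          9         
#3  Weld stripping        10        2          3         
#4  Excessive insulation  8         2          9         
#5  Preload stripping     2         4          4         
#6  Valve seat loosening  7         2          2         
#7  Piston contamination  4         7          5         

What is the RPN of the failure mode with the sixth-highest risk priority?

32

RPN = Severity × Occurrence × Detection:
  #1: 6 × 2 × 8 = 96
  #2: 7 × 9 × 7 = 441
  #3: 10 × 3 × 2 = 60
  #4: 8 × 9 × 2 = 144
  #5: 2 × 4 × 4 = 32
  #6: 7 × 2 × 2 = 28
  #7: 4 × 5 × 7 = 140
Sorted descending: 441, 144, 140, 96, 60, 32, 28.
The sixth-highest RPN is 32 (#5).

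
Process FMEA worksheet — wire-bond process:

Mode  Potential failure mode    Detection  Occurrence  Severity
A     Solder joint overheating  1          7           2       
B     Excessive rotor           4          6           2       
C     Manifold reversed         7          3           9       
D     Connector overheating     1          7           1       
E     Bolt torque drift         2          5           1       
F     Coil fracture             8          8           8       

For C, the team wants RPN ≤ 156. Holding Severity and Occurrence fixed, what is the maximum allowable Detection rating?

5

C: S=9, O=3, D=7 → current RPN = 189.
Fixed product = 27. Need 27 × D ≤ 156, so D ≤ 156/27 = 5.78.
Maximum integer Detection rating = 5 (gives RPN 135; D=6 would give 162 > 156).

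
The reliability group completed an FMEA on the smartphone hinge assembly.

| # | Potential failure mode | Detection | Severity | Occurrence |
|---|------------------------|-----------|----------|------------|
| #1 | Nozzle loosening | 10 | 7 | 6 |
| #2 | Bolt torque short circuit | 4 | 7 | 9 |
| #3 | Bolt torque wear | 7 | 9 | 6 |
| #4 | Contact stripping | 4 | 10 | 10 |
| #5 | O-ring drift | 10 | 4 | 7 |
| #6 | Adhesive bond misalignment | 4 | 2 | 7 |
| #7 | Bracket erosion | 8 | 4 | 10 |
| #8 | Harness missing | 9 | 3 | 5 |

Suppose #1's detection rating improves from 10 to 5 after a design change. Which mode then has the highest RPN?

RPN = Severity × Occurrence × Detection:
  #1: 7 × 6 × 10 = 420
  #2: 7 × 9 × 4 = 252
  #3: 9 × 6 × 7 = 378
  #4: 10 × 10 × 4 = 400
  #5: 4 × 7 × 10 = 280
  #6: 2 × 7 × 4 = 56
  #7: 4 × 10 × 8 = 320
  #8: 3 × 5 × 9 = 135
After action: #1 → 7 × 6 × 5 = 210.
Revised RPNs: #4=400, #3=378, #7=320, #5=280, #2=252, #1=210, #8=135, #6=56.
Highest is now #4 (400).

#4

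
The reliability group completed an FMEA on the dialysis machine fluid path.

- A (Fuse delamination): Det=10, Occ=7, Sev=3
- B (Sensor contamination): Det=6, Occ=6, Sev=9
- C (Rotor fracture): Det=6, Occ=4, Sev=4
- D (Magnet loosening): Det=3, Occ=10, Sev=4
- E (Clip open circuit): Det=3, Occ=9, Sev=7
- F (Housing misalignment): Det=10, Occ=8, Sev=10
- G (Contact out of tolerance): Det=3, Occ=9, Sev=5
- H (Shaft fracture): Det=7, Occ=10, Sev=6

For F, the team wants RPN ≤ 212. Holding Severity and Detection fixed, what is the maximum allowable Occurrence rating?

F: S=10, O=8, D=10 → current RPN = 800.
Fixed product = 100. Need 100 × O ≤ 212, so O ≤ 212/100 = 2.12.
Maximum integer Occurrence rating = 2 (gives RPN 200; O=3 would give 300 > 212).

2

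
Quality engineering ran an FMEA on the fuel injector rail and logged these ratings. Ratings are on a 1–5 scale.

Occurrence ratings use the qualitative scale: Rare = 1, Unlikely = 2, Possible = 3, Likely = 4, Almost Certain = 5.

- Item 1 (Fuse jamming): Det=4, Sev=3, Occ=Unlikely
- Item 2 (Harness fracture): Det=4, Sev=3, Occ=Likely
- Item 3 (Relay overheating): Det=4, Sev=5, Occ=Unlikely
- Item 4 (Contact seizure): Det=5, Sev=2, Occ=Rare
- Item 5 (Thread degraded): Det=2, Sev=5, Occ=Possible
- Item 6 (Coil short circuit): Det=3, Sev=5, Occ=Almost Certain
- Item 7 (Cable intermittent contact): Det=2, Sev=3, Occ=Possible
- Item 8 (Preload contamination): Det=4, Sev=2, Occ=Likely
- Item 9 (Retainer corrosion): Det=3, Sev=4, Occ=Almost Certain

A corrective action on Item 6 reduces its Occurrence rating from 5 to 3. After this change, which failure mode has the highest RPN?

Item 9

RPN = Severity × Occurrence × Detection:
  Item 1: 3 × 2 × 4 = 24
  Item 2: 3 × 4 × 4 = 48
  Item 3: 5 × 2 × 4 = 40
  Item 4: 2 × 1 × 5 = 10
  Item 5: 5 × 3 × 2 = 30
  Item 6: 5 × 5 × 3 = 75
  Item 7: 3 × 3 × 2 = 18
  Item 8: 2 × 4 × 4 = 32
  Item 9: 4 × 5 × 3 = 60
After action: Item 6 → 5 × 3 × 3 = 45.
Revised RPNs: Item 9=60, Item 2=48, Item 6=45, Item 3=40, Item 8=32, Item 5=30, Item 1=24, Item 7=18, Item 4=10.
Highest is now Item 9 (60).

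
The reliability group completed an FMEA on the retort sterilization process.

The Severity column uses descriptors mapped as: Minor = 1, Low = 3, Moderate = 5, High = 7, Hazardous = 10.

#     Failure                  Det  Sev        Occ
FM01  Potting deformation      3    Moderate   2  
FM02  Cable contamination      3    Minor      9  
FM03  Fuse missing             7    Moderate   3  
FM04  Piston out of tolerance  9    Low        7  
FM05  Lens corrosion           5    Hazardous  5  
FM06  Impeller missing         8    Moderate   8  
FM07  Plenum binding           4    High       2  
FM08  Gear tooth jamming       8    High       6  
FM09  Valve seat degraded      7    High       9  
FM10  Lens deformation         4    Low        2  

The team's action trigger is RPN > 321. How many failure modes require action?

RPN = Severity × Occurrence × Detection:
  FM01: 5 × 2 × 3 = 30
  FM02: 1 × 9 × 3 = 27
  FM03: 5 × 3 × 7 = 105
  FM04: 3 × 7 × 9 = 189
  FM05: 10 × 5 × 5 = 250
  FM06: 5 × 8 × 8 = 320
  FM07: 7 × 2 × 4 = 56
  FM08: 7 × 6 × 8 = 336
  FM09: 7 × 9 × 7 = 441
  FM10: 3 × 2 × 4 = 24
Modes with RPN > 321: FM08 (336), FM09 (441) → 2.

2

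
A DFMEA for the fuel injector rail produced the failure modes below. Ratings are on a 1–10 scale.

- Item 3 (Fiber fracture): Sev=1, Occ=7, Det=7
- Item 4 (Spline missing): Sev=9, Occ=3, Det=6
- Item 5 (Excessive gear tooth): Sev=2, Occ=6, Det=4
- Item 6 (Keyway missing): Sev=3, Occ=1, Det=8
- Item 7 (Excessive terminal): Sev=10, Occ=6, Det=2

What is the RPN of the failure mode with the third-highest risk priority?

RPN = Severity × Occurrence × Detection:
  Item 3: 1 × 7 × 7 = 49
  Item 4: 9 × 3 × 6 = 162
  Item 5: 2 × 6 × 4 = 48
  Item 6: 3 × 1 × 8 = 24
  Item 7: 10 × 6 × 2 = 120
Sorted descending: 162, 120, 49, 48, 24.
The third-highest RPN is 49 (Item 3).

49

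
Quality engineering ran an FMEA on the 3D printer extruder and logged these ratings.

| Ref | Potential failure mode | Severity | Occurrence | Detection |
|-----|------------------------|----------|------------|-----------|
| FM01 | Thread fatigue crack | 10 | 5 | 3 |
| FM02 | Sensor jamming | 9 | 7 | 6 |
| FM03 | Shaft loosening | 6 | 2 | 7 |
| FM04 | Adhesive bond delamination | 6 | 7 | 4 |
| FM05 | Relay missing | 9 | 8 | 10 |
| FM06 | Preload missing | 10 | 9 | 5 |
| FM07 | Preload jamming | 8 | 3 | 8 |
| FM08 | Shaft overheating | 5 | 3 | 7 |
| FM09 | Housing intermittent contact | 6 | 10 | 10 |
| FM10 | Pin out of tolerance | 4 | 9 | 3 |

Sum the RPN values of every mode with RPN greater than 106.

RPN = Severity × Occurrence × Detection:
  FM01: 10 × 5 × 3 = 150
  FM02: 9 × 7 × 6 = 378
  FM03: 6 × 2 × 7 = 84
  FM04: 6 × 7 × 4 = 168
  FM05: 9 × 8 × 10 = 720
  FM06: 10 × 9 × 5 = 450
  FM07: 8 × 3 × 8 = 192
  FM08: 5 × 3 × 7 = 105
  FM09: 6 × 10 × 10 = 600
  FM10: 4 × 9 × 3 = 108
RPN > 106: FM01 (150), FM02 (378), FM04 (168), FM05 (720), FM06 (450), FM07 (192), FM09 (600), FM10 (108).
Sum: 150 + 378 + 168 + 720 + 450 + 192 + 600 + 108 = 2766.

2766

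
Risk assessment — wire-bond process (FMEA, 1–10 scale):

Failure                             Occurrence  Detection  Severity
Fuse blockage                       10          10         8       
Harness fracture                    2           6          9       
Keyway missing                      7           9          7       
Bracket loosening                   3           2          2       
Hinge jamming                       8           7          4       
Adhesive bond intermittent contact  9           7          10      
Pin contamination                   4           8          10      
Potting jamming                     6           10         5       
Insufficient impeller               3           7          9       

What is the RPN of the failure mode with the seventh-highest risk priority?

189

RPN = Severity × Occurrence × Detection:
  Fuse blockage: 8 × 10 × 10 = 800
  Harness fracture: 9 × 2 × 6 = 108
  Keyway missing: 7 × 7 × 9 = 441
  Bracket loosening: 2 × 3 × 2 = 12
  Hinge jamming: 4 × 8 × 7 = 224
  Adhesive bond intermittent contact: 10 × 9 × 7 = 630
  Pin contamination: 10 × 4 × 8 = 320
  Potting jamming: 5 × 6 × 10 = 300
  Insufficient impeller: 9 × 3 × 7 = 189
Sorted descending: 800, 630, 441, 320, 300, 224, 189, 108, 12.
The seventh-highest RPN is 189 (Insufficient impeller).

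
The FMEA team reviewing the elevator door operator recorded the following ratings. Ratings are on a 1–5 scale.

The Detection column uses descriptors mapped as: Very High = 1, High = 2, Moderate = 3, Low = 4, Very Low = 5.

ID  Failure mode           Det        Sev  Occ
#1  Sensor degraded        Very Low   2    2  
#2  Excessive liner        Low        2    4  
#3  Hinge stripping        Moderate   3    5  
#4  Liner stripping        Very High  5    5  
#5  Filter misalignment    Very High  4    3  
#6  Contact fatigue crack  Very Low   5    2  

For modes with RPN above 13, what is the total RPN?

172

RPN = Severity × Occurrence × Detection:
  #1: 2 × 2 × 5 = 20
  #2: 2 × 4 × 4 = 32
  #3: 3 × 5 × 3 = 45
  #4: 5 × 5 × 1 = 25
  #5: 4 × 3 × 1 = 12
  #6: 5 × 2 × 5 = 50
RPN > 13: #1 (20), #2 (32), #3 (45), #4 (25), #6 (50).
Sum: 20 + 32 + 45 + 25 + 50 = 172.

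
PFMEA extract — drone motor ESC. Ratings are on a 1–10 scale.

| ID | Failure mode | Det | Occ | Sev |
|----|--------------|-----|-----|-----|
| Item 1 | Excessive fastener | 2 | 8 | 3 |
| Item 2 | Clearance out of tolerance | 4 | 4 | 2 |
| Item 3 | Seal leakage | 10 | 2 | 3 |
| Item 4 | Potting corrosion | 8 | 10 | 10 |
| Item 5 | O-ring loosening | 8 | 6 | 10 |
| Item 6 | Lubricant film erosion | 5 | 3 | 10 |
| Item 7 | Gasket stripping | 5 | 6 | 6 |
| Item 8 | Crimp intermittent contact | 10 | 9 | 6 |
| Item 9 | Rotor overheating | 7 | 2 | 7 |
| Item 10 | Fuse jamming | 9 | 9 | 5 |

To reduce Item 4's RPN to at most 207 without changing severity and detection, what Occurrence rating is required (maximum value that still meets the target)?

Item 4: S=10, O=10, D=8 → current RPN = 800.
Fixed product = 80. Need 80 × O ≤ 207, so O ≤ 207/80 = 2.59.
Maximum integer Occurrence rating = 2 (gives RPN 160; O=3 would give 240 > 207).

2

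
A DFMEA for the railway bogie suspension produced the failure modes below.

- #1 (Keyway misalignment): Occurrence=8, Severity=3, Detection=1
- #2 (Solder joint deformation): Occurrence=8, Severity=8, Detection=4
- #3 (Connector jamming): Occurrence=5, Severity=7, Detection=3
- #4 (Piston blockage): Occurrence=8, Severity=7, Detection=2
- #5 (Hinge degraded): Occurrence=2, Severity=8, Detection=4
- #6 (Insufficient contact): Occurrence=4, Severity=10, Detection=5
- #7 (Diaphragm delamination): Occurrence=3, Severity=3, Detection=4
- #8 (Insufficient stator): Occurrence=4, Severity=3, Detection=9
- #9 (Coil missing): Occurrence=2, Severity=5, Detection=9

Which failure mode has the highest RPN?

RPN = Severity × Occurrence × Detection:
  #1: 3 × 8 × 1 = 24
  #2: 8 × 8 × 4 = 256
  #3: 7 × 5 × 3 = 105
  #4: 7 × 8 × 2 = 112
  #5: 8 × 2 × 4 = 64
  #6: 10 × 4 × 5 = 200
  #7: 3 × 3 × 4 = 36
  #8: 3 × 4 × 9 = 108
  #9: 5 × 2 × 9 = 90
Highest RPN is 256 → #2.

#2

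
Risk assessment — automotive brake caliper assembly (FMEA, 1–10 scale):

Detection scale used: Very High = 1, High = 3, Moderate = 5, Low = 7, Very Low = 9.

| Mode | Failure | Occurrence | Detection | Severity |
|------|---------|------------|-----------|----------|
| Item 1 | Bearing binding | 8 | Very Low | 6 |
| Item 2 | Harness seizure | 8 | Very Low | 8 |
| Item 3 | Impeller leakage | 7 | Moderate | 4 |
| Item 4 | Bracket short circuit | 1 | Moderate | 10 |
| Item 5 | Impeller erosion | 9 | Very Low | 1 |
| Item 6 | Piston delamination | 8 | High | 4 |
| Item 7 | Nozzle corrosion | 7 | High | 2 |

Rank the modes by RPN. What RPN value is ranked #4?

96

RPN = Severity × Occurrence × Detection:
  Item 1: 6 × 8 × 9 = 432
  Item 2: 8 × 8 × 9 = 576
  Item 3: 4 × 7 × 5 = 140
  Item 4: 10 × 1 × 5 = 50
  Item 5: 1 × 9 × 9 = 81
  Item 6: 4 × 8 × 3 = 96
  Item 7: 2 × 7 × 3 = 42
Sorted descending: 576, 432, 140, 96, 81, 50, 42.
The fourth-highest RPN is 96 (Item 6).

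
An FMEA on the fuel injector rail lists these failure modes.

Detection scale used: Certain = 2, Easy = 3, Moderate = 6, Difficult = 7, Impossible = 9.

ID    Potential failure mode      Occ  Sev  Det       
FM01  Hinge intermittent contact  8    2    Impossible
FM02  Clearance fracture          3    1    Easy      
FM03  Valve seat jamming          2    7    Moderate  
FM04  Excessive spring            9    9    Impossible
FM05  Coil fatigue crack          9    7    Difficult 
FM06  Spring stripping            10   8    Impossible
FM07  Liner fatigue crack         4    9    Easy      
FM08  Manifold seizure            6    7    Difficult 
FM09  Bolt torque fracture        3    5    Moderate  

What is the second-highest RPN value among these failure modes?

RPN = Severity × Occurrence × Detection:
  FM01: 2 × 8 × 9 = 144
  FM02: 1 × 3 × 3 = 9
  FM03: 7 × 2 × 6 = 84
  FM04: 9 × 9 × 9 = 729
  FM05: 7 × 9 × 7 = 441
  FM06: 8 × 10 × 9 = 720
  FM07: 9 × 4 × 3 = 108
  FM08: 7 × 6 × 7 = 294
  FM09: 5 × 3 × 6 = 90
Sorted descending: 729, 720, 441, 294, 144, 108, 90, 84, 9.
The second-highest RPN is 720 (FM06).

720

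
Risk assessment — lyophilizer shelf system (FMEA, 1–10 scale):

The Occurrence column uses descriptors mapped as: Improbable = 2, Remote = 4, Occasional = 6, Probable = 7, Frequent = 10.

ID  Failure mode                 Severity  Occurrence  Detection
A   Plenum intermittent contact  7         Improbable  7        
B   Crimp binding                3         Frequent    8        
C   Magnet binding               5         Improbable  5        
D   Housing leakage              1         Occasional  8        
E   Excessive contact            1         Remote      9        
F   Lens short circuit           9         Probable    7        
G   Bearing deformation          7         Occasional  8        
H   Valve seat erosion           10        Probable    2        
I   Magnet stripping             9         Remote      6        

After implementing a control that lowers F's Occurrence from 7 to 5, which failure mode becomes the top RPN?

RPN = Severity × Occurrence × Detection:
  A: 7 × 2 × 7 = 98
  B: 3 × 10 × 8 = 240
  C: 5 × 2 × 5 = 50
  D: 1 × 6 × 8 = 48
  E: 1 × 4 × 9 = 36
  F: 9 × 7 × 7 = 441
  G: 7 × 6 × 8 = 336
  H: 10 × 7 × 2 = 140
  I: 9 × 4 × 6 = 216
After action: F → 9 × 5 × 7 = 315.
Revised RPNs: G=336, F=315, B=240, I=216, H=140, A=98, C=50, D=48, E=36.
Highest is now G (336).

G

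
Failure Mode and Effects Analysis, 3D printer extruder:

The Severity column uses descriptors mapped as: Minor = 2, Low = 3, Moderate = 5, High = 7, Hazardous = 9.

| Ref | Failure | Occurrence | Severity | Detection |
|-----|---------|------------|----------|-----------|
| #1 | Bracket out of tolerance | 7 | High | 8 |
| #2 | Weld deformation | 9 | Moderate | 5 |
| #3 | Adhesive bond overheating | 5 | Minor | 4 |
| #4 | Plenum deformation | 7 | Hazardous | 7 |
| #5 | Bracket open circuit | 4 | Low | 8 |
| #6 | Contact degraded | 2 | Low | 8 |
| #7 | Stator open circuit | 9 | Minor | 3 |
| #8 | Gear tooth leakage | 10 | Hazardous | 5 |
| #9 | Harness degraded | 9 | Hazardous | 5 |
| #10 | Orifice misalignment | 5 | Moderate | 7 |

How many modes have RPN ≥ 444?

RPN = Severity × Occurrence × Detection:
  #1: 7 × 7 × 8 = 392
  #2: 5 × 9 × 5 = 225
  #3: 2 × 5 × 4 = 40
  #4: 9 × 7 × 7 = 441
  #5: 3 × 4 × 8 = 96
  #6: 3 × 2 × 8 = 48
  #7: 2 × 9 × 3 = 54
  #8: 9 × 10 × 5 = 450
  #9: 9 × 9 × 5 = 405
  #10: 5 × 5 × 7 = 175
Modes with RPN ≥ 444: #8 (450) → 1.

1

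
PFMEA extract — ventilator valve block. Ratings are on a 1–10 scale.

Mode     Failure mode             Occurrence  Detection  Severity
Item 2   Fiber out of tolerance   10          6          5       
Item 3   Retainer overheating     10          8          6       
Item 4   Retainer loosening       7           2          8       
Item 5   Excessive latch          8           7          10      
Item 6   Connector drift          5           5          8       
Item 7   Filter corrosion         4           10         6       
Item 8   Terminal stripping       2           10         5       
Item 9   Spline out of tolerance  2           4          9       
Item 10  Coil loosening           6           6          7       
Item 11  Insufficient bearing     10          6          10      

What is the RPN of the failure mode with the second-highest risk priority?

RPN = Severity × Occurrence × Detection:
  Item 2: 5 × 10 × 6 = 300
  Item 3: 6 × 10 × 8 = 480
  Item 4: 8 × 7 × 2 = 112
  Item 5: 10 × 8 × 7 = 560
  Item 6: 8 × 5 × 5 = 200
  Item 7: 6 × 4 × 10 = 240
  Item 8: 5 × 2 × 10 = 100
  Item 9: 9 × 2 × 4 = 72
  Item 10: 7 × 6 × 6 = 252
  Item 11: 10 × 10 × 6 = 600
Sorted descending: 600, 560, 480, 300, 252, 240, 200, 112, 100, 72.
The second-highest RPN is 560 (Item 5).

560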